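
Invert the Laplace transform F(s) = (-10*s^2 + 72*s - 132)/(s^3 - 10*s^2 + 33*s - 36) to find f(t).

Factor the denominator: s^3 - 10*s^2 + 33*s - 36 = (s - 4)*(s - 3)^2.
Partial fraction decomposition gives [-6/(s - 3)] + [6/(s - 3)^2] + [-4/(s - 4)].
Invert each term: -6/(s - 3) ↔ -6e^(3t); 6/(s - 3)^2 ↔ 6t·e^(3t); -4/(s - 4) ↔ -4e^(4t).

f(t) = 6*t*exp(3*t) - 4*exp(4*t) - 6*exp(3*t)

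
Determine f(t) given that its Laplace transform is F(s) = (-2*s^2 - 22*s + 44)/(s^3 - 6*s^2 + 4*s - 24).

f(t) = -4*exp(6*t) - 5*sin(2*t) + 2*cos(2*t)

Factor the denominator: s^3 - 6*s^2 + 4*s - 24 = (s - 6)*(s^2 + 4).
Partial fraction decomposition gives [-4/(s - 6)] + [2*s/(s^2 + 4)] + [-10/(s^2 + 4)].
Invert each term: -4/(s - 6) ↔ -4e^(6t); 2·s/(s^2 + 4) ↔ 2cos(2t); -5·2/(s^2 + 4) ↔ -5sin(2t).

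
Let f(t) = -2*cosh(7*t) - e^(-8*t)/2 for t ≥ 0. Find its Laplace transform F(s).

The transform is linear, so treat each term independently.
(-2)·[L{cosh(7t)} = s/(s^2 - 49)]; (-1/2)·[L{e^(-8t)} = 1/(s + 8)].

F(s) = -2*s/(s^2 - 49) - 1/(2*(s + 8))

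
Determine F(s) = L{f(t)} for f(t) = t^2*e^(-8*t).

L{e^(-8t)} = 1/(s + 8).
Then apply L{t^2·g(t)} = (-1)^2 d^2/ds^2[G(s)] with G(s) = 1/(s + 8):
differentiating 2 times and applying the sign gives 2/(s + 8)^3.

F(s) = 2/(s + 8)^3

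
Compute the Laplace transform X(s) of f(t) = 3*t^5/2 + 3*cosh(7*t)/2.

Apply the Laplace transform termwise.
(3/2)·[L{cosh(7t)} = s/(s^2 - 49)]; (3/2)·[L{t^5} = 5!/s^6 = 120/s^6].

X(s) = 3*s/(2*(s^2 - 49)) + 180/s^6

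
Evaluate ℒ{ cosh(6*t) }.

L{cosh(6t)} = s/(s^2 - 36).

s/(s^2 - 36)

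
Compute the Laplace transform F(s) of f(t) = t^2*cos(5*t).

L{cos(5t)} = s/(s^2 + 25).
Then apply L{t^2·g(t)} = (-1)^2 d^2/ds^2[G(s)] with G(s) = s/(s^2 + 25):
differentiating 2 times and applying the sign gives 2*s*(s^2 - 75)/(s^2 + 25)^3.

F(s) = 2*s*(s^2 - 75)/(s^2 + 25)^3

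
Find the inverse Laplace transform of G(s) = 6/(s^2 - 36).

sinh(6*t)

Since L{sinh(6t)} = 6/(s^2 - 36), the inverse is sinh(6*t).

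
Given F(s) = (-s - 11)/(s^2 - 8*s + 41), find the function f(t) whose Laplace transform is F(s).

Complete the square in the denominator: s^2 - 8*s + 41 = (s - 4)^2 + 5^2.
Split the numerator to match: -s - 11 = -1·(s - 4) - 3·5.
Invert each term: -1·(s - 4)/((s - 4)^2 + 25) ↔ -e^(4t)cos(5t); -3·5/((s - 4)^2 + 25) ↔ -3e^(4t)sin(5t).

f(t) = -3*exp(4*t)*sin(5*t) - exp(4*t)*cos(5*t)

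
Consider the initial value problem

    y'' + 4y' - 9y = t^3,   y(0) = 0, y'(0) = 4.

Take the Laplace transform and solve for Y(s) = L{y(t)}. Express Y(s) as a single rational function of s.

Transform both sides with L{·}.
Using L{y''} = s^2 Y - s·y(0) - y'(0) and L{y'} = sY - y(0), with y(0) = 0, y'(0) = 4, the left side becomes (s^2 + 4*s - 9)Y - (4).
The right side is L{t^3} = 6/s^4.
So (s^2 + 4*s - 9)Y = 6/s^4 + (4).
Isolate Y and clear denominators.

Y(s) = (4*s^4 + 6)/(s^6 + 4*s^5 - 9*s^4)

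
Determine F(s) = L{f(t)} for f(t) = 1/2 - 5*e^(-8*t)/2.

By linearity of the Laplace transform, transform each term separately.
(-5/2)·[L{e^(-8t)} = 1/(s + 8)]; L{1/2} = (1/2)/s.

F(s) = -5/(2*(s + 8)) + 1/(2*s)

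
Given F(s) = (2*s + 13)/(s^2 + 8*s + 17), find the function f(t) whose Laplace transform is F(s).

Complete the square in the denominator: s^2 + 8*s + 17 = (s + 4)^2 + 1^2.
Split the numerator to match: 2*s + 13 = 2·(s + 4) + 5·1.
Invert each term: 2·(s + 4)/((s + 4)^2 + 1) ↔ 2e^(-4t)cos(t); 5·1/((s + 4)^2 + 1) ↔ 5e^(-4t)sin(t).

f(t) = 5*exp(-4*t)*sin(t) + 2*exp(-4*t)*cos(t)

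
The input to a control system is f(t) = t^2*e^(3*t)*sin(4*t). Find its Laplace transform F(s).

F(s) = 8*(3*s^2 - 18*s + 11)/(s^2 - 6*s + 25)^3

L{sin(4t)} = 4/(s^2 + 16).
Multiplying by e^(3t) shifts s → s - 3, so L{e^(3*t)*sin(4*t)} = 4/((s - 3)^2 + 16).
Then apply L{t^2·g(t)} = (-1)^2 d^2/ds^2[G(s)] with G(s) = 4/((s - 3)^2 + 16):
differentiating 2 times and applying the sign gives 8*(3*s^2 - 18*s + 11)/(s^2 - 6*s + 25)^3.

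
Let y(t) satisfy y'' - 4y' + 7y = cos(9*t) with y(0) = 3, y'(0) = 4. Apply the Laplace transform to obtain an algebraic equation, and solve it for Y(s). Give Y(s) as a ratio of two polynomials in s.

Transform both sides with L{·}.
With L{y''} = s^2 Y - s·y(0) - y'(0) and L{y'} = sY - y(0), with y(0) = 3, y'(0) = 4: the LHS transforms to (s^2 - 4*s + 7)Y - (3*s - 8).
The right side is L{cos(9*t)} = s/(s^2 + 81).
So (s^2 - 4*s + 7)Y = s/(s^2 + 81) + (3*s - 8).
Divide through and combine into a single rational function.

Y(s) = (3*s^3 - 8*s^2 + 244*s - 648)/(s^4 - 4*s^3 + 88*s^2 - 324*s + 567)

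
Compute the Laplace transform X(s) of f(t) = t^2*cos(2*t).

L{cos(2t)} = s/(s^2 + 4).
Then apply L{t^2·g(t)} = (-1)^2 d^2/ds^2[G(s)] with G(s) = s/(s^2 + 4):
differentiating 2 times and applying the sign gives 2*s*(s^2 - 12)/(s^2 + 4)^3.

X(s) = 2*s*(s^2 - 12)/(s^2 + 4)^3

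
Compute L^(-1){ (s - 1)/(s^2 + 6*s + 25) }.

-exp(-3*t)*sin(4*t) + exp(-3*t)*cos(4*t)

Complete the square in the denominator: s^2 + 6*s + 25 = (s + 3)^2 + 4^2.
Split the numerator to match: s - 1 = 1·(s + 3) - 1·4.
Invert each term: 1·(s + 3)/((s + 3)^2 + 16) ↔ e^(-3t)cos(4t); -1·4/((s + 3)^2 + 16) ↔ -e^(-3t)sin(4t).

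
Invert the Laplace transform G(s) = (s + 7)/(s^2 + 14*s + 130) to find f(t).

f(t) = exp(-7*t)*cos(9*t)

Rewrite the denominator: s^2 + 14*s + 130 = (s + 7)^2 + 81.
The form in (s + 7) signals a first-shifting-theorem factor e^(-7t).
Since L{cos(9t)} = s/(s^2 + 81), the inverse is e^(-7*t)*cos(9*t).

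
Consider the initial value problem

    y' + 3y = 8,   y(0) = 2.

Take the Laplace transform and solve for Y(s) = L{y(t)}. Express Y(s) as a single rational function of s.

Laplace-transform each side.
The derivative rules (L{y'} = sY - y(0) = sY - 2) turn the left side into (s + 3)Y - (2).
The right side is L{8} = 8/s.
So (s + 3)Y = 8/s + (2).
Isolate Y and clear denominators.

Y(s) = (2*s + 8)/(s^2 + 3*s)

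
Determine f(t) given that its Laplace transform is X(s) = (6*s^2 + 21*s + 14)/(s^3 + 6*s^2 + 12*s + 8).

Factor the denominator: s^3 + 6*s^2 + 12*s + 8 = (s + 2)^3.
Partial fraction decomposition gives [6/(s + 2)] + [-3/(s + 2)^2] + [-4/(s + 2)^3].
Invert each term: 6/(s + 2) ↔ 6e^(-2t); -3/(s + 2)^2 ↔ -3t·e^(-2t); -4/(s + 2)^3 ↔ (-2)t^2·e^(-2t).

f(t) = -2*t^2*exp(-2*t) - 3*t*exp(-2*t) + 6*exp(-2*t)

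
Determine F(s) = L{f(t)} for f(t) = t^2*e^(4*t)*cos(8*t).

L{cos(8t)} = s/(s^2 + 64).
Multiplying by e^(4t) shifts s → s - 4, so L{e^(4*t)*cos(8*t)} = (s - 4)/((s - 4)^2 + 64).
Then apply L{t^2·g(t)} = (-1)^2 d^2/ds^2[G(s)] with G(s) = (s - 4)/((s - 4)^2 + 64):
differentiating 2 times and applying the sign gives 2*(s - 4)*(s^2 - 8*s - 176)/(s^2 - 8*s + 80)^3.

F(s) = 2*(s - 4)*(s^2 - 8*s - 176)/(s^2 - 8*s + 80)^3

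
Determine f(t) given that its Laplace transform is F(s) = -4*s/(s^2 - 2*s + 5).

Complete the square in the denominator: s^2 - 2*s + 5 = (s - 1)^2 + 2^2.
Split the numerator to match: -4*s = -4·(s - 1) - 2·2.
Invert each term: -4·(s - 1)/((s - 1)^2 + 4) ↔ -4e^(t)cos(2t); -2·2/((s - 1)^2 + 4) ↔ -2e^(t)sin(2t).

f(t) = -2*exp(t)*sin(2*t) - 4*exp(t)*cos(2*t)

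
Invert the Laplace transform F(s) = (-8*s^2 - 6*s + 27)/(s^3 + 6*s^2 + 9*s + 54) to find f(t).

f(t) = 4*sin(3*t) - 3*cos(3*t) - 5*exp(-6*t)

Factor the denominator: s^3 + 6*s^2 + 9*s + 54 = (s + 6)*(s^2 + 9).
Partial fraction decomposition gives [-5/(s + 6)] + [-3*s/(s^2 + 9)] + [12/(s^2 + 9)].
Invert each term: -5/(s + 6) ↔ -5e^(-6t); -3·s/(s^2 + 9) ↔ -3cos(3t); 4·3/(s^2 + 9) ↔ 4sin(3t).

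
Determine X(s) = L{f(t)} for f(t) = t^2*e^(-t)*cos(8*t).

L{cos(8t)} = s/(s^2 + 64).
Multiplying by e^(-t) shifts s → s + 1, so L{e^(-t)*cos(8*t)} = (s + 1)/((s + 1)^2 + 64).
Then apply L{t^2·g(t)} = (-1)^2 d^2/ds^2[G(s)] with G(s) = (s + 1)/((s + 1)^2 + 64):
differentiating 2 times and applying the sign gives 2*(s + 1)*(s^2 + 2*s - 191)/(s^2 + 2*s + 65)^3.

X(s) = 2*(s + 1)*(s^2 + 2*s - 191)/(s^2 + 2*s + 65)^3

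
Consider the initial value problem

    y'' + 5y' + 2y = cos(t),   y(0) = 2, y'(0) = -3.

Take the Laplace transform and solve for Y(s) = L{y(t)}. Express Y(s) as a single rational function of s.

Transform both sides with L{·}.
With L{y''} = s^2 Y - s·y(0) - y'(0) and L{y'} = sY - y(0), with y(0) = 2, y'(0) = -3: the LHS transforms to (s^2 + 5*s + 2)Y - (2*s + 7).
The right side is L{cos(t)} = s/(s^2 + 1).
So (s^2 + 5*s + 2)Y = s/(s^2 + 1) + (2*s + 7).
Divide through and combine into a single rational function.

Y(s) = (2*s^3 + 7*s^2 + 3*s + 7)/(s^4 + 5*s^3 + 3*s^2 + 5*s + 2)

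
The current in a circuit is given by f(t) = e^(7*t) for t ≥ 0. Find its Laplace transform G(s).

L{1} = 1/s.
By the first shifting theorem, multiplying by e^(7t) replaces s with s - 7.

G(s) = 1/(s - 7)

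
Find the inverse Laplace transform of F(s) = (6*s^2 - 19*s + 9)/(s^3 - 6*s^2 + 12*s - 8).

Factor the denominator: s^3 - 6*s^2 + 12*s - 8 = (s - 2)^3.
Partial fraction decomposition gives [6/(s - 2)] + [5/(s - 2)^2] + [-5/(s - 2)^3].
Invert each term: 6/(s - 2) ↔ 6e^(2t); 5/(s - 2)^2 ↔ 5t·e^(2t); -5/(s - 2)^3 ↔ (-5/2)t^2·e^(2t).

-5*t^2*exp(2*t)/2 + 5*t*exp(2*t) + 6*exp(2*t)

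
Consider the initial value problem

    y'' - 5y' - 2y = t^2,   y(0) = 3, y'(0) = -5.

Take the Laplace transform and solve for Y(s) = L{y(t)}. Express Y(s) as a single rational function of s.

Y(s) = (3*s^4 - 20*s^3 + 2)/(s^5 - 5*s^4 - 2*s^3)

Apply the Laplace transform to the equation.
The derivative rules (L{y''} = s^2 Y - s·y(0) - y'(0) and L{y'} = sY - y(0), with y(0) = 3, y'(0) = -5) turn the left side into (s^2 - 5*s - 2)Y - (3*s - 20).
The right side is L{t^2} = 2/s^3.
So (s^2 - 5*s - 2)Y = 2/s^3 + (3*s - 20).
Isolate Y and clear denominators.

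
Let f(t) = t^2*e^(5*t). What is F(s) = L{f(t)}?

F(s) = 2/(s - 5)^3

L{e^(5t)} = 1/(s - 5).
Then apply L{t^2·g(t)} = (-1)^2 d^2/ds^2[G(s)] with G(s) = 1/(s - 5):
differentiating 2 times and applying the sign gives 2/(s - 5)^3.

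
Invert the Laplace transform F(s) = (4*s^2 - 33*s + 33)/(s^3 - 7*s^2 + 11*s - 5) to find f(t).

Factor the denominator: s^3 - 7*s^2 + 11*s - 5 = (s - 5)*(s - 1)^2.
Partial fraction decomposition gives [6/(s - 1)] + [-1/(s - 1)^2] + [-2/(s - 5)].
Invert each term: 6/(s - 1) ↔ 6e^(t); -1/(s - 1)^2 ↔ -t·e^(t); -2/(s - 5) ↔ -2e^(5t).

f(t) = -t*exp(t) - 2*exp(5*t) + 6*exp(t)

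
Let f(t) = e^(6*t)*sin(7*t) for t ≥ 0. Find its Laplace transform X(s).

L{sin(7t)} = 7/(s^2 + 49).
By the first shifting theorem, multiplying by e^(6t) replaces s with s - 6.

X(s) = 7/((s - 6)^2 + 49)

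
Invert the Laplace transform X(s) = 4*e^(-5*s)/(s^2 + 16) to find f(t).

The factor e^(-5s) signals a time shift by c = 5 (second shifting theorem).
L{sin(4t)} = 4/(s^2 + 16), so L^-1{4/(s^2 + 16)} = sin(4*t).
Hence the inverse is u(t - 5) times that function evaluated at t - 5.

f(t) = Heaviside(t - 5)*(sin(4*t - 20))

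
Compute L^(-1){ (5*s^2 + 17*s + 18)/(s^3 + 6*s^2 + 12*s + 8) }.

Factor the denominator: s^3 + 6*s^2 + 12*s + 8 = (s + 2)^3.
Partial fraction decomposition gives [5/(s + 2)] + [-3/(s + 2)^2] + [4/(s + 2)^3].
Invert each term: 5/(s + 2) ↔ 5e^(-2t); -3/(s + 2)^2 ↔ -3t·e^(-2t); 4/(s + 2)^3 ↔ (2)t^2·e^(-2t).

2*t^2*exp(-2*t) - 3*t*exp(-2*t) + 5*exp(-2*t)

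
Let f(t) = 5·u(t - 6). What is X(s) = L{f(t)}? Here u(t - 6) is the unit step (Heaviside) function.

By the second shifting theorem, L{u(t - c)·g(t - c)} = e^(-cs)·G(s) with c = 6 and G(s) = L{g(t)}.
L{5} = 5/s.

X(s) = 5*exp(-6*s)/s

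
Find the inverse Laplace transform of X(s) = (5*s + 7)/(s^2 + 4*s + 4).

Factor the denominator: s^2 + 4*s + 4 = (s + 2)^2.
Partial fraction decomposition gives [5/(s + 2)] + [-3/(s + 2)^2].
Invert each term: 5/(s + 2) ↔ 5e^(-2t); -3/(s + 2)^2 ↔ -3t·e^(-2t).

-3*t*exp(-2*t) + 5*exp(-2*t)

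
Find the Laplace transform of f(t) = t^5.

120/s^6

L{t^5} = 5!/s^6 = 120/s^6.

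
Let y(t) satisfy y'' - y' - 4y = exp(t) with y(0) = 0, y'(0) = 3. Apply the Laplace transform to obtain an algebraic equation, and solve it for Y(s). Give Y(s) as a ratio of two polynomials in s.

Y(s) = (3*s - 2)/(s^3 - 2*s^2 - 3*s + 4)

Apply the Laplace transform to the equation.
With L{y''} = s^2 Y - s·y(0) - y'(0) and L{y'} = sY - y(0), with y(0) = 0, y'(0) = 3: the LHS transforms to (s^2 - s - 4)Y - (3).
The right side is L{exp(t)} = 1/(s - 1).
So (s^2 - s - 4)Y = 1/(s - 1) + (3).
Solve for Y(s) and write it as one ratio of polynomials.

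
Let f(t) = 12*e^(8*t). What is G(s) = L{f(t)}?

L{12} = 12/s.
By the first shifting theorem, multiplying by e^(8t) replaces s with s - 8.

G(s) = 12/(s - 8)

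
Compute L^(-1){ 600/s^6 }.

5*t^5

Since L{t^5} = 5!/s^6 = 120/s^6, the inverse is t^5, scaled by 5.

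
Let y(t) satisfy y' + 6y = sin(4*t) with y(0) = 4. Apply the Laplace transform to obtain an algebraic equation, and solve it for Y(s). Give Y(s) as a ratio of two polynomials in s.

Y(s) = (4*s^2 + 68)/(s^3 + 6*s^2 + 16*s + 96)

Laplace-transform each side.
The derivative rules (L{y'} = sY - y(0) = sY - 4) turn the left side into (s + 6)Y - (4).
The right side is L{sin(4*t)} = 4/(s^2 + 16).
So (s + 6)Y = 4/(s^2 + 16) + (4).
Solve for Y(s) and write it as one ratio of polynomials.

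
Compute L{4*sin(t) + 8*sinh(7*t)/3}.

The transform is linear, so treat each term independently.
(8/3)·[L{sinh(7t)} = 7/(s^2 - 49)]; (4)·[L{sin(t)} = 1/(s^2 + 1)].

4/(s^2 + 1) + 56/(3*(s^2 - 49))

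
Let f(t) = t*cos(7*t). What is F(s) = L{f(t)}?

F(s) = (s - 7)*(s + 7)/(s^2 + 49)^2

L{cos(7t)} = s/(s^2 + 49).
Then apply L{t·g(t)} = -d/ds[G(s)] with G(s) = s/(s^2 + 49):
differentiating 1 time and applying the sign gives (s - 7)*(s + 7)/(s^2 + 49)^2.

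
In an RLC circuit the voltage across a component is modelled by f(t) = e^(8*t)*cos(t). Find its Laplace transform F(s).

L{cos(t)} = s/(s^2 + 1).
By the first shifting theorem, multiplying by e^(8t) replaces s with s - 8.

F(s) = (s - 8)/((s - 8)^2 + 1)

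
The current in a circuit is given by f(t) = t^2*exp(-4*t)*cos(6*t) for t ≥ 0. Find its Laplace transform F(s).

L{cos(6t)} = s/(s^2 + 36).
Multiplying by e^(-4t) shifts s → s + 4, so L{exp(-4*t)*cos(6*t)} = (s + 4)/((s + 4)^2 + 36).
Then apply L{t^2·g(t)} = (-1)^2 d^2/ds^2[G(s)] with G(s) = (s + 4)/((s + 4)^2 + 36):
differentiating 2 times and applying the sign gives 2*(s + 4)*(s^2 + 8*s - 92)/(s^2 + 8*s + 52)^3.

F(s) = 2*(s + 4)*(s^2 + 8*s - 92)/(s^2 + 8*s + 52)^3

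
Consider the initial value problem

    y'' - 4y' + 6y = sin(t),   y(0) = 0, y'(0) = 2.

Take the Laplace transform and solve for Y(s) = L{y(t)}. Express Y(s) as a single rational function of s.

Transform both sides with L{·}.
The derivative rules (L{y''} = s^2 Y - s·y(0) - y'(0) and L{y'} = sY - y(0), with y(0) = 0, y'(0) = 2) turn the left side into (s^2 - 4*s + 6)Y - (2).
The right side is L{sin(t)} = 1/(s^2 + 1).
So (s^2 - 4*s + 6)Y = 1/(s^2 + 1) + (2).
Solve for Y(s) and write it as one ratio of polynomials.

Y(s) = (2*s^2 + 3)/(s^4 - 4*s^3 + 7*s^2 - 4*s + 6)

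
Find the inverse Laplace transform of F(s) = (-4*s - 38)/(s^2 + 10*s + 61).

-3*exp(-5*t)*sin(6*t) - 4*exp(-5*t)*cos(6*t)

Complete the square in the denominator: s^2 + 10*s + 61 = (s + 5)^2 + 6^2.
Split the numerator to match: -4*s - 38 = -4·(s + 5) - 3·6.
Invert each term: -4·(s + 5)/((s + 5)^2 + 36) ↔ -4e^(-5t)cos(6t); -3·6/((s + 5)^2 + 36) ↔ -3e^(-5t)sin(6t).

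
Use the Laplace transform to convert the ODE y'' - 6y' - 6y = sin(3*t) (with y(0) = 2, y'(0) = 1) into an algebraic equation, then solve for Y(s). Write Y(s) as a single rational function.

Laplace-transform each side.
With L{y''} = s^2 Y - s·y(0) - y'(0) and L{y'} = sY - y(0), with y(0) = 2, y'(0) = 1: the LHS transforms to (s^2 - 6*s - 6)Y - (2*s - 11).
The right side is L{sin(3*t)} = 3/(s^2 + 9).
So (s^2 - 6*s - 6)Y = 3/(s^2 + 9) + (2*s - 11).
Solve for Y(s) and write it as one ratio of polynomials.

Y(s) = (2*s^3 - 11*s^2 + 18*s - 96)/(s^4 - 6*s^3 + 3*s^2 - 54*s - 54)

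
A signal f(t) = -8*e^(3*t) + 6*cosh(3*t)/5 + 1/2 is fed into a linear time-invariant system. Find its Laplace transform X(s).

By linearity of the Laplace transform, transform each term separately.
(6/5)·[L{cosh(3t)} = s/(s^2 - 9)]; L{1/2} = (1/2)/s; (-8)·[L{e^(3t)} = 1/(s - 3)].

X(s) = 6*s/(5*(s^2 - 9)) - 8/(s - 3) + 1/(2*s)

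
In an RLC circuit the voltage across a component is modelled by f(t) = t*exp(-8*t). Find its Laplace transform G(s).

G(s) = (s + 8)^(-2)

L{t} = 1!/s^2 = 1/s^2.
By the first shifting theorem, multiplying by e^(-8t) replaces s with s + 8.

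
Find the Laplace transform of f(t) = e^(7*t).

L{1} = 1/s.
By the first shifting theorem, multiplying by e^(7t) replaces s with s - 7.

1/(s - 7)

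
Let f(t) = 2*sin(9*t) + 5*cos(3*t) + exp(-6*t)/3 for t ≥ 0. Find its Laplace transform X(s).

The transform is linear, so treat each term independently.
(2)·[L{sin(9t)} = 9/(s^2 + 81)]; (5)·[L{cos(3t)} = s/(s^2 + 9)]; (1/3)·[L{e^(-6t)} = 1/(s + 6)].

X(s) = 5*s/(s^2 + 9) + 18/(s^2 + 81) + 1/(3*(s + 6))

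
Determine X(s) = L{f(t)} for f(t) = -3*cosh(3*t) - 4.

X(s) = -3*s/(s^2 - 9) - 4/s

Apply the Laplace transform termwise.
L{-4} = -4/s; (-3)·[L{cosh(3t)} = s/(s^2 - 9)].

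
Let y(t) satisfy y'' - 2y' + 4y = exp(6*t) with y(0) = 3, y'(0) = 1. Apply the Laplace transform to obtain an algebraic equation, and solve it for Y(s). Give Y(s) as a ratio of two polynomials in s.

Laplace-transform each side.
With L{y''} = s^2 Y - s·y(0) - y'(0) and L{y'} = sY - y(0), with y(0) = 3, y'(0) = 1: the LHS transforms to (s^2 - 2*s + 4)Y - (3*s - 5).
The right side is L{exp(6*t)} = 1/(s - 6).
So (s^2 - 2*s + 4)Y = 1/(s - 6) + (3*s - 5).
Divide through and combine into a single rational function.

Y(s) = (3*s^2 - 23*s + 31)/(s^3 - 8*s^2 + 16*s - 24)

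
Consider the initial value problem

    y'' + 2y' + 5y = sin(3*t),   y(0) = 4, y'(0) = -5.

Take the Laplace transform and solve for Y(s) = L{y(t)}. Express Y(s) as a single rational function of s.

Y(s) = (4*s^3 + 3*s^2 + 36*s + 30)/(s^4 + 2*s^3 + 14*s^2 + 18*s + 45)

Take the Laplace transform of both sides.
The derivative rules (L{y''} = s^2 Y - s·y(0) - y'(0) and L{y'} = sY - y(0), with y(0) = 4, y'(0) = -5) turn the left side into (s^2 + 2*s + 5)Y - (4*s + 3).
The right side is L{sin(3*t)} = 3/(s^2 + 9).
So (s^2 + 2*s + 5)Y = 3/(s^2 + 9) + (4*s + 3).
Divide through and combine into a single rational function.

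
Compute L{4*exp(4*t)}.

4/(s - 4)

L{4} = 4/s.
By the first shifting theorem, multiplying by e^(4t) replaces s with s - 4.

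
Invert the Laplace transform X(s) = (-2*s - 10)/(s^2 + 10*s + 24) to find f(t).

Factor the denominator: s^2 + 10*s + 24 = (s + 4)*(s + 6).
Partial fraction decomposition gives [-1/(s + 4)] + [-1/(s + 6)].
Invert each term: -1/(s + 4) ↔ -e^(-4t); -1/(s + 6) ↔ -e^(-6t).

f(t) = -exp(-4*t) - exp(-6*t)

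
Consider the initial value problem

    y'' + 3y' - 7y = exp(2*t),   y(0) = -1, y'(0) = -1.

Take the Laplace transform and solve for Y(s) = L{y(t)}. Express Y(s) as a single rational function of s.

Laplace-transform each side.
With L{y''} = s^2 Y - s·y(0) - y'(0) and L{y'} = sY - y(0), with y(0) = -1, y'(0) = -1: the LHS transforms to (s^2 + 3*s - 7)Y - (-s - 4).
The right side is L{exp(2*t)} = 1/(s - 2).
So (s^2 + 3*s - 7)Y = 1/(s - 2) + (-s - 4).
Solve for Y(s) and write it as one ratio of polynomials.

Y(s) = (-s^2 - 2*s + 9)/(s^3 + s^2 - 13*s + 14)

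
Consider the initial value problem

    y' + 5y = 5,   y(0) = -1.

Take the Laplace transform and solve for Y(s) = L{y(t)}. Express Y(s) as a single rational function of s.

Take the Laplace transform of both sides.
The derivative rules (L{y'} = sY - y(0) = sY - (-1)) turn the left side into (s + 5)Y - (-1).
The right side is L{5} = 5/s.
So (s + 5)Y = 5/s + (-1).
Solve for Y(s) and write it as one ratio of polynomials.

Y(s) = (-s + 5)/(s^2 + 5*s)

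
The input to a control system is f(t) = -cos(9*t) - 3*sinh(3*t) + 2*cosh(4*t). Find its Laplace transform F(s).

F(s) = -s/(s^2 + 81) + 2*s/(s^2 - 16) - 9/(s^2 - 9)

The transform is linear, so treat each term independently.
(-3)·[L{sinh(3t)} = 3/(s^2 - 9)]; (2)·[L{cosh(4t)} = s/(s^2 - 16)]; (-1)·[L{cos(9t)} = s/(s^2 + 81)].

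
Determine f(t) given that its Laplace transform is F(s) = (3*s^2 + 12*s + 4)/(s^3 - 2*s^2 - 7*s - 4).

f(t) = t*exp(-t) + 4*exp(4*t) - exp(-t)

Factor the denominator: s^3 - 2*s^2 - 7*s - 4 = (s - 4)*(s + 1)^2.
Partial fraction decomposition gives [-1/(s + 1)] + [(s + 1)^(-2)] + [4/(s - 4)].
Invert each term: -1/(s + 1) ↔ -e^(-t); 1/(s + 1)^2 ↔ t·e^(-t); 4/(s - 4) ↔ 4e^(4t).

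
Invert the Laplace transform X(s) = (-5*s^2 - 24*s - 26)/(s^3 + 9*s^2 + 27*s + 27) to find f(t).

Factor the denominator: s^3 + 9*s^2 + 27*s + 27 = (s + 3)^3.
Partial fraction decomposition gives [-5/(s + 3)] + [6/(s + 3)^2] + [(s + 3)^(-3)].
Invert each term: -5/(s + 3) ↔ -5e^(-3t); 6/(s + 3)^2 ↔ 6t·e^(-3t); 1/(s + 3)^3 ↔ (1/2)t^2·e^(-3t).

f(t) = t^2*exp(-3*t)/2 + 6*t*exp(-3*t) - 5*exp(-3*t)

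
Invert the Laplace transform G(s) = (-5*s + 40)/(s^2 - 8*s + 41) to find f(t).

f(t) = 4*exp(4*t)*sin(5*t) - 5*exp(4*t)*cos(5*t)

Complete the square in the denominator: s^2 - 8*s + 41 = (s - 4)^2 + 5^2.
Split the numerator to match: -5*s + 40 = -5·(s - 4) + 4·5.
Invert each term: -5·(s - 4)/((s - 4)^2 + 25) ↔ -5e^(4t)cos(5t); 4·5/((s - 4)^2 + 25) ↔ 4e^(4t)sin(5t).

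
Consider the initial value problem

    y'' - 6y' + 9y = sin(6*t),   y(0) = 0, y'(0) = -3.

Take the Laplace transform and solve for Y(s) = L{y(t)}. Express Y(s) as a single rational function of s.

Y(s) = (-3*s^2 - 102)/(s^4 - 6*s^3 + 45*s^2 - 216*s + 324)

Apply the Laplace transform to the equation.
The derivative rules (L{y''} = s^2 Y - s·y(0) - y'(0) and L{y'} = sY - y(0), with y(0) = 0, y'(0) = -3) turn the left side into (s^2 - 6*s + 9)Y - (-3).
The right side is L{sin(6*t)} = 6/(s^2 + 36).
So (s^2 - 6*s + 9)Y = 6/(s^2 + 36) + (-3).
Isolate Y and clear denominators.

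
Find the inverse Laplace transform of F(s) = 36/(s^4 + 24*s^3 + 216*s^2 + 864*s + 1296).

Rewrite the denominator: s^4 + 24*s^3 + 216*s^2 + 864*s + 1296 = (s + 6)^4.
The form in (s + 6) signals a first-shifting-theorem factor e^(-6t).
Since L{t^3} = 3!/s^4 = 6/s^4, the inverse is t^3*e^(-6*t), scaled by 6.

6*t^3*exp(-6*t)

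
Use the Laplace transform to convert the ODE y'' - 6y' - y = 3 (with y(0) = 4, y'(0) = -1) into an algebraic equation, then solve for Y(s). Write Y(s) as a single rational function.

Apply the Laplace transform to the equation.
With L{y''} = s^2 Y - s·y(0) - y'(0) and L{y'} = sY - y(0), with y(0) = 4, y'(0) = -1: the LHS transforms to (s^2 - 6*s - 1)Y - (4*s - 25).
The right side is L{3} = 3/s.
So (s^2 - 6*s - 1)Y = 3/s + (4*s - 25).
Isolate Y and clear denominators.

Y(s) = (4*s^2 - 25*s + 3)/(s^3 - 6*s^2 - s)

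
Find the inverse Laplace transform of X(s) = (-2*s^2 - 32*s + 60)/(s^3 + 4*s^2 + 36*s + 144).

-2*sin(6*t) - 5*cos(6*t) + 3*exp(-4*t)

Factor the denominator: s^3 + 4*s^2 + 36*s + 144 = (s + 4)*(s^2 + 36).
Partial fraction decomposition gives [3/(s + 4)] + [-5*s/(s^2 + 36)] + [-12/(s^2 + 36)].
Invert each term: 3/(s + 4) ↔ 3e^(-4t); -5·s/(s^2 + 36) ↔ -5cos(6t); -2·6/(s^2 + 36) ↔ -2sin(6t).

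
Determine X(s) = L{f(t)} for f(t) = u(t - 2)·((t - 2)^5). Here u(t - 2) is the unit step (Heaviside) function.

X(s) = 120*exp(-2*s)/s^6

By the second shifting theorem, L{u(t - c)·g(t - c)} = e^(-cs)·G(s) with c = 2 and G(s) = L{g(t)}.
L{t^5} = 5!/s^6 = 120/s^6.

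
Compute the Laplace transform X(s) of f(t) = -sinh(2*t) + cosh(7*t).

X(s) = s/(s^2 - 49) - 2/(s^2 - 4)

By linearity of the Laplace transform, transform each term separately.
L{cosh(7t)} = s/(s^2 - 49); (-1)·[L{sinh(2t)} = 2/(s^2 - 4)].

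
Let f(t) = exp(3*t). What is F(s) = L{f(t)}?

L{1} = 1/s.
By the first shifting theorem, multiplying by e^(3t) replaces s with s - 3.

F(s) = 1/(s - 3)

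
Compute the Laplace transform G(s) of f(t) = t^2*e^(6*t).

L{e^(6t)} = 1/(s - 6).
Then apply L{t^2·g(t)} = (-1)^2 d^2/ds^2[H(s)] with H(s) = 1/(s - 6):
differentiating 2 times and applying the sign gives 2/(s - 6)^3.

G(s) = 2/(s - 6)^3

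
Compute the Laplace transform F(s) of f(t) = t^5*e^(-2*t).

F(s) = 120/(s + 2)^6

L{t^5} = 5!/s^6 = 120/s^6.
By the first shifting theorem, multiplying by e^(-2t) replaces s with s + 2.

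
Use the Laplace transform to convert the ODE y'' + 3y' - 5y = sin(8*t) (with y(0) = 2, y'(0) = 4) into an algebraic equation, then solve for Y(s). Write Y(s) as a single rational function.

Y(s) = (2*s^3 + 10*s^2 + 128*s + 648)/(s^4 + 3*s^3 + 59*s^2 + 192*s - 320)

Take the Laplace transform of both sides.
The derivative rules (L{y''} = s^2 Y - s·y(0) - y'(0) and L{y'} = sY - y(0), with y(0) = 2, y'(0) = 4) turn the left side into (s^2 + 3*s - 5)Y - (2*s + 10).
The right side is L{sin(8*t)} = 8/(s^2 + 64).
So (s^2 + 3*s - 5)Y = 8/(s^2 + 64) + (2*s + 10).
Divide through and combine into a single rational function.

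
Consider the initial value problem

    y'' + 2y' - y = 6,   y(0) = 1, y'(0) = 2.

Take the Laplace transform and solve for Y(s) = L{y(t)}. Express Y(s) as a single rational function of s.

Y(s) = (s^2 + 4*s + 6)/(s^3 + 2*s^2 - s)

Take the Laplace transform of both sides.
Using L{y''} = s^2 Y - s·y(0) - y'(0) and L{y'} = sY - y(0), with y(0) = 1, y'(0) = 2, the left side becomes (s^2 + 2*s - 1)Y - (s + 4).
The right side is L{6} = 6/s.
So (s^2 + 2*s - 1)Y = 6/s + (s + 4).
Divide through and combine into a single rational function.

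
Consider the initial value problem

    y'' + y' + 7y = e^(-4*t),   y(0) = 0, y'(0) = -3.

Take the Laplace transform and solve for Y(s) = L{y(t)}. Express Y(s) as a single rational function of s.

Apply the Laplace transform to the equation.
With L{y''} = s^2 Y - s·y(0) - y'(0) and L{y'} = sY - y(0), with y(0) = 0, y'(0) = -3: the LHS transforms to (s^2 + s + 7)Y - (-3).
The right side is L{e^(-4*t)} = 1/(s + 4).
So (s^2 + s + 7)Y = 1/(s + 4) + (-3).
Divide through and combine into a single rational function.

Y(s) = (-3*s - 11)/(s^3 + 5*s^2 + 11*s + 28)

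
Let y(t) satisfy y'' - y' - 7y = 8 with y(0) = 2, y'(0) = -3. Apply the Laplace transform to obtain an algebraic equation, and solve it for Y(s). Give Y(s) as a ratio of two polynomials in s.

Y(s) = (2*s^2 - 5*s + 8)/(s^3 - s^2 - 7*s)

Take the Laplace transform of both sides.
Using L{y''} = s^2 Y - s·y(0) - y'(0) and L{y'} = sY - y(0), with y(0) = 2, y'(0) = -3, the left side becomes (s^2 - s - 7)Y - (2*s - 5).
The right side is L{8} = 8/s.
So (s^2 - s - 7)Y = 8/s + (2*s - 5).
Divide through and combine into a single rational function.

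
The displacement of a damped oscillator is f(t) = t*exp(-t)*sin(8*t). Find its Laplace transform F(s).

L{sin(8t)} = 8/(s^2 + 64).
Multiplying by e^(-t) shifts s → s + 1, so L{exp(-t)*sin(8*t)} = 8/((s + 1)^2 + 64).
Then apply L{t·g(t)} = -d/ds[G(s)] with G(s) = 8/((s + 1)^2 + 64):
differentiating 1 time and applying the sign gives 16*(s + 1)/(s^2 + 2*s + 65)^2.

F(s) = 16*(s + 1)/(s^2 + 2*s + 65)^2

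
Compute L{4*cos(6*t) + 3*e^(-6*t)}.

4*s/(s^2 + 36) + 3/(s + 6)

The transform is linear, so treat each term independently.
(4)·[L{cos(6t)} = s/(s^2 + 36)]; (3)·[L{e^(-6t)} = 1/(s + 6)].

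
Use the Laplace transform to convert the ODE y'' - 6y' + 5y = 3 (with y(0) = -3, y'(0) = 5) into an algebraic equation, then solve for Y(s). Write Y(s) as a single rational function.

Y(s) = (-3*s^2 + 23*s + 3)/(s^3 - 6*s^2 + 5*s)

Laplace-transform each side.
Using L{y''} = s^2 Y - s·y(0) - y'(0) and L{y'} = sY - y(0), with y(0) = -3, y'(0) = 5, the left side becomes (s^2 - 6*s + 5)Y - (-3*s + 23).
The right side is L{3} = 3/s.
So (s^2 - 6*s + 5)Y = 3/s + (-3*s + 23).
Divide through and combine into a single rational function.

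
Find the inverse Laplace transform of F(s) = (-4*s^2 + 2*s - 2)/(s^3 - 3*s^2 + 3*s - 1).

-2*t^2*exp(t) - 6*t*exp(t) - 4*exp(t)

Factor the denominator: s^3 - 3*s^2 + 3*s - 1 = (s - 1)^3.
Partial fraction decomposition gives [-4/(s - 1)] + [-6/(s - 1)^2] + [-4/(s - 1)^3].
Invert each term: -4/(s - 1) ↔ -4e^(t); -6/(s - 1)^2 ↔ -6t·e^(t); -4/(s - 1)^3 ↔ (-2)t^2·e^(t).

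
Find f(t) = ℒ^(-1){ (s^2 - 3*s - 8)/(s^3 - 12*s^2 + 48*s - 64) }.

f(t) = -2*t^2*exp(4*t) + 5*t*exp(4*t) + exp(4*t)

Factor the denominator: s^3 - 12*s^2 + 48*s - 64 = (s - 4)^3.
Partial fraction decomposition gives [1/(s - 4)] + [5/(s - 4)^2] + [-4/(s - 4)^3].
Invert each term: 1/(s - 4) ↔ e^(4t); 5/(s - 4)^2 ↔ 5t·e^(4t); -4/(s - 4)^3 ↔ (-2)t^2·e^(4t).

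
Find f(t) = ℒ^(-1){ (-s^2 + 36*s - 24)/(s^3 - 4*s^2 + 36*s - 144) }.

f(t) = 2*exp(4*t) + 4*sin(6*t) - 3*cos(6*t)

Factor the denominator: s^3 - 4*s^2 + 36*s - 144 = (s - 4)*(s^2 + 36).
Partial fraction decomposition gives [2/(s - 4)] + [-3*s/(s^2 + 36)] + [24/(s^2 + 36)].
Invert each term: 2/(s - 4) ↔ 2e^(4t); -3·s/(s^2 + 36) ↔ -3cos(6t); 4·6/(s^2 + 36) ↔ 4sin(6t).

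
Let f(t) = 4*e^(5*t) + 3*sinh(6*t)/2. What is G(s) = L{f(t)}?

G(s) = 9/(s^2 - 36) + 4/(s - 5)

Apply the Laplace transform termwise.
(3/2)·[L{sinh(6t)} = 6/(s^2 - 36)]; (4)·[L{e^(5t)} = 1/(s - 5)].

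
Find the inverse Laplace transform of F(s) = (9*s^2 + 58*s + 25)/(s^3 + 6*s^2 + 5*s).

Factor the denominator: s^3 + 6*s^2 + 5*s = s*(s + 1)*(s + 5).
Partial fraction decomposition gives [5/s] + [6/(s + 1)] + [-2/(s + 5)].
Invert each term: 5/(s - 0) ↔ 5e^(0t); 6/(s + 1) ↔ 6e^(-t); -2/(s + 5) ↔ -2e^(-5t).

5 + 6*exp(-t) - 2*exp(-5*t)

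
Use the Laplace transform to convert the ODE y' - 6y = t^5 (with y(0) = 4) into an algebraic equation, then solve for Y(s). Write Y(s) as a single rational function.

Laplace-transform each side.
Using L{y'} = sY - y(0) = sY - 4, the left side becomes (s - 6)Y - (4).
The right side is L{t^5} = 120/s^6.
So (s - 6)Y = 120/s^6 + (4).
Divide through and combine into a single rational function.

Y(s) = (4*s^6 + 120)/(s^7 - 6*s^6)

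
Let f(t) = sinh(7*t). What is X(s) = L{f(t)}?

L{sinh(7t)} = 7/(s^2 - 49).

X(s) = 7/(s^2 - 49)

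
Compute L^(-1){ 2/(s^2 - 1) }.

Since L{sinh(t)} = 1/(s^2 - 1), the inverse is sinh(t), scaled by 2.

2*sinh(t)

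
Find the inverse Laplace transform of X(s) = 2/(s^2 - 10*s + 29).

exp(5*t)*sin(2*t)

Rewrite the denominator: s^2 - 10*s + 29 = (s - 5)^2 + 4.
The form in (s - 5) signals a first-shifting-theorem factor e^(5t).
Since L{sin(2t)} = 2/(s^2 + 4), the inverse is e^(5*t)*sin(2*t).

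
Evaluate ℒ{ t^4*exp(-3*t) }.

24/(s + 3)^5

L{t^4} = 4!/s^5 = 24/s^5.
By the first shifting theorem, multiplying by e^(-3t) replaces s with s + 3.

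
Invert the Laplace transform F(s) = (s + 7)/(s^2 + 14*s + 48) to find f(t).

Rewrite the denominator: s^2 + 14*s + 48 = (s + 7)^2 - 1.
The form in (s + 7) signals a first-shifting-theorem factor e^(-7t).
Since L{cosh(t)} = s/(s^2 - 1), the inverse is e^(-7*t)*cosh(t).

f(t) = exp(-7*t)*cosh(t)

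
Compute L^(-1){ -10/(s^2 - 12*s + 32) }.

-5*exp(6*t)*sinh(2*t)

Rewrite the denominator: s^2 - 12*s + 32 = (s - 6)^2 - 4.
The form in (s - 6) signals a first-shifting-theorem factor e^(6t).
Since L{sinh(2t)} = 2/(s^2 - 4), the inverse is e^(6*t)*sinh(2*t), scaled by -5.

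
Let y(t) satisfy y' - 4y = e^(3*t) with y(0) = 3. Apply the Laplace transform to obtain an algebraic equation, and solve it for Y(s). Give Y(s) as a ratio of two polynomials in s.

Transform both sides with L{·}.
With L{y'} = sY - y(0) = sY - 3: the LHS transforms to (s - 4)Y - (3).
The right side is L{e^(3*t)} = 1/(s - 3).
So (s - 4)Y = 1/(s - 3) + (3).
Solve for Y(s) and write it as one ratio of polynomials.

Y(s) = (3*s - 8)/(s^2 - 7*s + 12)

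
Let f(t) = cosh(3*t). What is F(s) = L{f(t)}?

L{cosh(3t)} = s/(s^2 - 9).

F(s) = s/(s^2 - 9)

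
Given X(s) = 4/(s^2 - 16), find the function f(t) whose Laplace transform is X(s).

f(t) = sinh(4*t)

Since L{sinh(4t)} = 4/(s^2 - 16), the inverse is sinh(4*t).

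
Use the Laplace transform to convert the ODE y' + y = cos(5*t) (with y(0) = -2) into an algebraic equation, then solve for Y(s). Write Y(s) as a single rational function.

Transform both sides with L{·}.
The derivative rules (L{y'} = sY - y(0) = sY - (-2)) turn the left side into (s + 1)Y - (-2).
The right side is L{cos(5*t)} = s/(s^2 + 25).
So (s + 1)Y = s/(s^2 + 25) + (-2).
Isolate Y and clear denominators.

Y(s) = (-2*s^2 + s - 50)/(s^3 + s^2 + 25*s + 25)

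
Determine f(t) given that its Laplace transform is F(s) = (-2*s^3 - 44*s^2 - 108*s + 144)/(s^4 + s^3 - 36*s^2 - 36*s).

f(t) = -5*exp(6*t) - 4 + 6*exp(-t) + exp(-6*t)

Factor the denominator: s^4 + s^3 - 36*s^2 - 36*s = s*(s - 6)*(s + 1)*(s + 6).
Partial fraction decomposition gives [1/(s + 6)] + [-5/(s - 6)] + [6/(s + 1)] + [-4/s].
Invert each term: 1/(s + 6) ↔ e^(-6t); -5/(s - 6) ↔ -5e^(6t); 6/(s + 1) ↔ 6e^(-t); -4/(s - 0) ↔ -4e^(0t).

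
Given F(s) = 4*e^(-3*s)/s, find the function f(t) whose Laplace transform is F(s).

f(t) = Heaviside(t - 3)*(4)

The factor e^(-3s) signals a time shift by c = 3 (second shifting theorem).
L{4} = 4/s, so L^-1{4/s} = 4.
Hence the inverse is u(t - 3) times that function evaluated at t - 3.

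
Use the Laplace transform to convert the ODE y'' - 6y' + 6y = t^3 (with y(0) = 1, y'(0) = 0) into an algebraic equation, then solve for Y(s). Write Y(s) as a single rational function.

Transform both sides with L{·}.
Using L{y''} = s^2 Y - s·y(0) - y'(0) and L{y'} = sY - y(0), with y(0) = 1, y'(0) = 0, the left side becomes (s^2 - 6*s + 6)Y - (s - 6).
The right side is L{t^3} = 6/s^4.
So (s^2 - 6*s + 6)Y = 6/s^4 + (s - 6).
Solve for Y(s) and write it as one ratio of polynomials.

Y(s) = (s^5 - 6*s^4 + 6)/(s^6 - 6*s^5 + 6*s^4)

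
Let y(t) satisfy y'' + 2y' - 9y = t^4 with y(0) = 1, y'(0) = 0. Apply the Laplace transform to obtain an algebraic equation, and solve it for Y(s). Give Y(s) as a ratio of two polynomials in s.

Y(s) = (s^6 + 2*s^5 + 24)/(s^7 + 2*s^6 - 9*s^5)

Apply the Laplace transform to the equation.
With L{y''} = s^2 Y - s·y(0) - y'(0) and L{y'} = sY - y(0), with y(0) = 1, y'(0) = 0: the LHS transforms to (s^2 + 2*s - 9)Y - (s + 2).
The right side is L{t^4} = 24/s^5.
So (s^2 + 2*s - 9)Y = 24/s^5 + (s + 2).
Solve for Y(s) and write it as one ratio of polynomials.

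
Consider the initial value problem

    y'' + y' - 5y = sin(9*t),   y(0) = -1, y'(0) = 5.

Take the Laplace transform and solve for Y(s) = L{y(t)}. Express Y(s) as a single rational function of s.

Take the Laplace transform of both sides.
With L{y''} = s^2 Y - s·y(0) - y'(0) and L{y'} = sY - y(0), with y(0) = -1, y'(0) = 5: the LHS transforms to (s^2 + s - 5)Y - (-s + 4).
The right side is L{sin(9*t)} = 9/(s^2 + 81).
So (s^2 + s - 5)Y = 9/(s^2 + 81) + (-s + 4).
Solve for Y(s) and write it as one ratio of polynomials.

Y(s) = (-s^3 + 4*s^2 - 81*s + 333)/(s^4 + s^3 + 76*s^2 + 81*s - 405)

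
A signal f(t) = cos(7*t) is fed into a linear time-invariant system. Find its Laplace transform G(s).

L{cos(7t)} = s/(s^2 + 49).

G(s) = s/(s^2 + 49)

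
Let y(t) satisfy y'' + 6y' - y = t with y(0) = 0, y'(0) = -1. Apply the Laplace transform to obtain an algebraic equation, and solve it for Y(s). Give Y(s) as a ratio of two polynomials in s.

Laplace-transform each side.
The derivative rules (L{y''} = s^2 Y - s·y(0) - y'(0) and L{y'} = sY - y(0), with y(0) = 0, y'(0) = -1) turn the left side into (s^2 + 6*s - 1)Y - (-1).
The right side is L{t} = s^(-2).
So (s^2 + 6*s - 1)Y = s^(-2) + (-1).
Isolate Y and clear denominators.

Y(s) = (-s^2 + 1)/(s^4 + 6*s^3 - s^2)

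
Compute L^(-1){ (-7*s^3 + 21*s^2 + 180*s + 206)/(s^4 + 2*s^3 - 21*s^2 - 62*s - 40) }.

2*exp(5*t) - 3*exp(-t) - exp(-2*t) - 5*exp(-4*t)

Factor the denominator: s^4 + 2*s^3 - 21*s^2 - 62*s - 40 = (s - 5)*(s + 1)*(s + 2)*(s + 4).
Partial fraction decomposition gives [2/(s - 5)] + [-1/(s + 2)] + [-3/(s + 1)] + [-5/(s + 4)].
Invert each term: 2/(s - 5) ↔ 2e^(5t); -1/(s + 2) ↔ -e^(-2t); -3/(s + 1) ↔ -3e^(-t); -5/(s + 4) ↔ -5e^(-4t).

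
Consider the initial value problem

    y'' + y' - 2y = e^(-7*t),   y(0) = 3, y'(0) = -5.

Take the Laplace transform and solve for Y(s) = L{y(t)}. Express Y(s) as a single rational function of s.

Laplace-transform each side.
With L{y''} = s^2 Y - s·y(0) - y'(0) and L{y'} = sY - y(0), with y(0) = 3, y'(0) = -5: the LHS transforms to (s^2 + s - 2)Y - (3*s - 2).
The right side is L{e^(-7*t)} = 1/(s + 7).
So (s^2 + s - 2)Y = 1/(s + 7) + (3*s - 2).
Solve for Y(s) and write it as one ratio of polynomials.

Y(s) = (3*s^2 + 19*s - 13)/(s^3 + 8*s^2 + 5*s - 14)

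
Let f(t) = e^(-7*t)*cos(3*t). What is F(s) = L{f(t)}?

L{cos(3t)} = s/(s^2 + 9).
By the first shifting theorem, multiplying by e^(-7t) replaces s with s + 7.

F(s) = (s + 7)/((s + 7)^2 + 9)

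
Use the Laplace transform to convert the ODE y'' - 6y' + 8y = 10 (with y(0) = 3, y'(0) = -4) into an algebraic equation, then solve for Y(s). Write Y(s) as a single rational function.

Transform both sides with L{·}.
The derivative rules (L{y''} = s^2 Y - s·y(0) - y'(0) and L{y'} = sY - y(0), with y(0) = 3, y'(0) = -4) turn the left side into (s^2 - 6*s + 8)Y - (3*s - 22).
The right side is L{10} = 10/s.
So (s^2 - 6*s + 8)Y = 10/s + (3*s - 22).
Divide through and combine into a single rational function.

Y(s) = (3*s^2 - 22*s + 10)/(s^3 - 6*s^2 + 8*s)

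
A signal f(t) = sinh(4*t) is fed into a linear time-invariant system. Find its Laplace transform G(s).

G(s) = 4/(s^2 - 16)

L{sinh(4t)} = 4/(s^2 - 16).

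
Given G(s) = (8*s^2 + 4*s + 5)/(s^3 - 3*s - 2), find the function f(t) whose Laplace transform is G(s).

f(t) = -3*t*exp(-t) + 5*exp(2*t) + 3*exp(-t)

Factor the denominator: s^3 - 3*s - 2 = (s - 2)*(s + 1)^2.
Partial fraction decomposition gives [3/(s + 1)] + [-3/(s + 1)^2] + [5/(s - 2)].
Invert each term: 3/(s + 1) ↔ 3e^(-t); -3/(s + 1)^2 ↔ -3t·e^(-t); 5/(s - 2) ↔ 5e^(2t).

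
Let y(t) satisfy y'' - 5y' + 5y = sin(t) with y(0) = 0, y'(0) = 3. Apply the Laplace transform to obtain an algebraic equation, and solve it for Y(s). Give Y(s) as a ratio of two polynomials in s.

Y(s) = (3*s^2 + 4)/(s^4 - 5*s^3 + 6*s^2 - 5*s + 5)

Apply the Laplace transform to the equation.
With L{y''} = s^2 Y - s·y(0) - y'(0) and L{y'} = sY - y(0), with y(0) = 0, y'(0) = 3: the LHS transforms to (s^2 - 5*s + 5)Y - (3).
The right side is L{sin(t)} = 1/(s^2 + 1).
So (s^2 - 5*s + 5)Y = 1/(s^2 + 1) + (3).
Isolate Y and clear denominators.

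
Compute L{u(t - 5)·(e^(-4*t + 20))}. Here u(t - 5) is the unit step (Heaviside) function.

By the second shifting theorem, L{u(t - c)·g(t - c)} = e^(-cs)·H(s) with c = 5 and H(s) = L{g(t)}.
L{e^(-4t)} = 1/(s + 4).

exp(-5*s)/(s + 4)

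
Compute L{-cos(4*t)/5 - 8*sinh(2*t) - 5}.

Apply the Laplace transform termwise.
L{-5} = -5/s; (-8)·[L{sinh(2t)} = 2/(s^2 - 4)]; (-1/5)·[L{cos(4t)} = s/(s^2 + 16)].

-s/(5*(s^2 + 16)) - 16/(s^2 - 4) - 5/s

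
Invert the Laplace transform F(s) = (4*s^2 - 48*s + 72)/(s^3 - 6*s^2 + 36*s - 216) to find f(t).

f(t) = -exp(6*t) - 3*sin(6*t) + 5*cos(6*t)

Factor the denominator: s^3 - 6*s^2 + 36*s - 216 = (s - 6)*(s^2 + 36).
Partial fraction decomposition gives [-1/(s - 6)] + [5*s/(s^2 + 36)] + [-18/(s^2 + 36)].
Invert each term: -1/(s - 6) ↔ -e^(6t); 5·s/(s^2 + 36) ↔ 5cos(6t); -3·6/(s^2 + 36) ↔ -3sin(6t).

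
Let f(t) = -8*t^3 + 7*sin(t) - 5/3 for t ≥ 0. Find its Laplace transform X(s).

By linearity of the Laplace transform, transform each term separately.
L{-5/3} = (-5/3)/s; (7)·[L{sin(t)} = 1/(s^2 + 1)]; (-8)·[L{t^3} = 3!/s^4 = 6/s^4].

X(s) = 7/(s^2 + 1) - 5/(3*s) - 48/s^4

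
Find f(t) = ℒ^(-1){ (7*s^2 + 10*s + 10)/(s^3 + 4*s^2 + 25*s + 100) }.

f(t) = -2*sin(5*t) + 5*cos(5*t) + 2*exp(-4*t)

Factor the denominator: s^3 + 4*s^2 + 25*s + 100 = (s + 4)*(s^2 + 25).
Partial fraction decomposition gives [2/(s + 4)] + [5*s/(s^2 + 25)] + [-10/(s^2 + 25)].
Invert each term: 2/(s + 4) ↔ 2e^(-4t); 5·s/(s^2 + 25) ↔ 5cos(5t); -2·5/(s^2 + 25) ↔ -2sin(5t).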